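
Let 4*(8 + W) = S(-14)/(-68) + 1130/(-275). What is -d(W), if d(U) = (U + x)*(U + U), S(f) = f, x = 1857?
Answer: 928077234719/27975200 ≈ 33175.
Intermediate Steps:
W = -67139/7480 (W = -8 + (-14/(-68) + 1130/(-275))/4 = -8 + (-14*(-1/68) + 1130*(-1/275))/4 = -8 + (7/34 - 226/55)/4 = -8 + (¼)*(-7299/1870) = -8 - 7299/7480 = -67139/7480 ≈ -8.9758)
d(U) = 2*U*(1857 + U) (d(U) = (U + 1857)*(U + U) = (1857 + U)*(2*U) = 2*U*(1857 + U))
-d(W) = -2*(-67139)*(1857 - 67139/7480)/7480 = -2*(-67139)*13823221/(7480*7480) = -1*(-928077234719/27975200) = 928077234719/27975200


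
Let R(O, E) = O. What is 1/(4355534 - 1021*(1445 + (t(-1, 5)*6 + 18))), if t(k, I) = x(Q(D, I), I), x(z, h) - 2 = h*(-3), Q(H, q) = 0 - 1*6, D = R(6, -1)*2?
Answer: 1/2941449 ≈ 3.3997e-7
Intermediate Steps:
D = 12 (D = 6*2 = 12)
Q(H, q) = -6 (Q(H, q) = 0 - 6 = -6)
x(z, h) = 2 - 3*h (x(z, h) = 2 + h*(-3) = 2 - 3*h)
t(k, I) = 2 - 3*I
1/(4355534 - 1021*(1445 + (t(-1, 5)*6 + 18))) = 1/(4355534 - 1021*(1445 + ((2 - 3*5)*6 + 18))) = 1/(4355534 - 1021*(1445 + ((2 - 15)*6 + 18))) = 1/(4355534 - 1021*(1445 + (-13*6 + 18))) = 1/(4355534 - 1021*(1445 + (-78 + 18))) = 1/(4355534 - 1021*(1445 - 60)) = 1/(4355534 - 1021*1385) = 1/(4355534 - 1414085) = 1/2941449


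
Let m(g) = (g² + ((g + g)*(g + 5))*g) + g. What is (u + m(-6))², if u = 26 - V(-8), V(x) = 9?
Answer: 625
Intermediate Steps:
u = 17 (u = 26 - 1*9 = 26 - 9 = 17)
m(g) = g + g² + 2*g²*(5 + g) (m(g) = (g² + ((2*g)*(5 + g))*g) + g = (g² + (2*g*(5 + g))*g) + g = (g² + 2*g²*(5 + g)) + g = g + g² + 2*g²*(5 + g))
(u + m(-6))² = (17 - 6*(1 + 2*(-6)² + 11*(-6)))² = (17 - 6*(1 + 2*36 - 66))² = (17 - 6*(1 + 72 - 66))² = (17 - 6*7)² = (17 - 42)² = (-25)² = 625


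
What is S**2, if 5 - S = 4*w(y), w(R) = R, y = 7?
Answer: 529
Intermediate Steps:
S = -23 (S = 5 - 4*7 = 5 - 1*28 = 5 - 28 = -23)
S**2 = (-23)**2 = 529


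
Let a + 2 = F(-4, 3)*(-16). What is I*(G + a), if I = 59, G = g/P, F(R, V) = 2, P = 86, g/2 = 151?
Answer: -77349/43 ≈ -1798.8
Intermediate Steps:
g = 302 (g = 2*151 = 302)
G = 151/43 (G = 302/86 = 302*(1/86) = 151/43 ≈ 3.5116)
a = -34 (a = -2 + 2*(-16) = -2 - 32 = -34)
I*(G + a) = 59*(151/43 - 34) = 59*(-1311/43) = -77349/43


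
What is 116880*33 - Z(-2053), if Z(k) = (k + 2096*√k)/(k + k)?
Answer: 7714079/2 + 1048*I*√2053/2053 ≈ 3.857e+6 + 23.13*I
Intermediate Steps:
Z(k) = (k + 2096*√k)/(2*k) (Z(k) = (k + 2096*√k)/((2*k)) = (k + 2096*√k)*(1/(2*k)) = (k + 2096*√k)/(2*k))
116880*33 - Z(-2053) = 116880*33 - (½ + 1048/√(-2053)) = 3857040 - (½ + 1048*(-I*√2053/2053)) = 3857040 - (½ - 1048*I*√2053/2053) = 3857040 + (-½ + 1048*I*√2053/2053) = 7714079/2 + 1048*I*√2053/2053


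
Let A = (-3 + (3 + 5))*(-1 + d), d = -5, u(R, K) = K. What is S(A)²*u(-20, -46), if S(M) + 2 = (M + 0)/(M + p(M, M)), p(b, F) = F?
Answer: -207/2 ≈ -103.50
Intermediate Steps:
A = -30 (A = (-3 + (3 + 5))*(-1 - 5) = (-3 + 8)*(-6) = 5*(-6) = -30)
S(M) = -3/2 (S(M) = -2 + (M + 0)/(M + M) = -2 + M/((2*M)) = -2 + M*(1/(2*M)) = -2 + ½ = -3/2)
S(A)²*u(-20, -46) = (-3/2)²*(-46) = (9/4)*(-46) = -207/2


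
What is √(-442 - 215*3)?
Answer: I*√1087 ≈ 32.97*I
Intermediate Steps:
√(-442 - 215*3) = √(-442 - 645) = √(-1087) = I*√1087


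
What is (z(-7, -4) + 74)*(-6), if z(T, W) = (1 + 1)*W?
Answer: -396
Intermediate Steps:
z(T, W) = 2*W
(z(-7, -4) + 74)*(-6) = (2*(-4) + 74)*(-6) = (-8 + 74)*(-6) = 66*(-6) = -396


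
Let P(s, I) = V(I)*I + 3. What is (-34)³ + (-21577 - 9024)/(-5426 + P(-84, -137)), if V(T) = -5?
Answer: -186191751/4738 ≈ -39298.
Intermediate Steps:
P(s, I) = 3 - 5*I (P(s, I) = -5*I + 3 = 3 - 5*I)
(-34)³ + (-21577 - 9024)/(-5426 + P(-84, -137)) = (-34)³ + (-21577 - 9024)/(-5426 + (3 - 5*(-137))) = -39304 - 30601/(-5426 + (3 + 685)) = -39304 - 30601/(-5426 + 688) = -39304 - 30601/(-4738) = -39304 - 30601*(-1/4738) = -39304 + 30601/4738 = -186191751/4738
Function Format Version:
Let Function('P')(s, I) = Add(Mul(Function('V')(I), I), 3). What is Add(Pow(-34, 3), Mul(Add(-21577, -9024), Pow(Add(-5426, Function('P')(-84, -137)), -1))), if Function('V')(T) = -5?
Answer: Rational(-186191751, 4738) ≈ -39298.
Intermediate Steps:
Function('P')(s, I) = Add(3, Mul(-5, I)) (Function('P')(s, I) = Add(Mul(-5, I), 3) = Add(3, Mul(-5, I)))
Add(Pow(-34, 3), Mul(Add(-21577, -9024), Pow(Add(-5426, Function('P')(-84, -137)), -1))) = Add(Pow(-34, 3), Mul(Add(-21577, -9024), Pow(Add(-5426, Add(3, Mul(-5, -137))), -1))) = Add(-39304, Mul(-30601, Pow(Add(-5426, Add(3, 685)), -1))) = Add(-39304, Mul(-30601, Pow(Add(-5426, 688), -1))) = Add(-39304, Mul(-30601, Pow(-4738, -1))) = Add(-39304, Mul(-30601, Rational(-1, 4738))) = Add(-39304, Rational(30601, 4738)) = Rational(-186191751, 4738)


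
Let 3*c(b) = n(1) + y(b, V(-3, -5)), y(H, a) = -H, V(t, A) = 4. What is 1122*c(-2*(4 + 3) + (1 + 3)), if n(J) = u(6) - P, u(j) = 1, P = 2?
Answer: 3366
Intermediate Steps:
n(J) = -1 (n(J) = 1 - 1*2 = 1 - 2 = -1)
c(b) = -⅓ - b/3 (c(b) = (-1 - b)/3 = -⅓ - b/3)
1122*c(-2*(4 + 3) + (1 + 3)) = 1122*(-⅓ - (-2*(4 + 3) + (1 + 3))/3) = 1122*(-⅓ - (-2*7 + 4)/3) = 1122*(-⅓ - (-14 + 4)/3) = 1122*(-⅓ - ⅓*(-10)) = 1122*(-⅓ + 10/3) = 1122*3 = 3366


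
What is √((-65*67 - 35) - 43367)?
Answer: I*√47757 ≈ 218.53*I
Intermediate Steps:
√((-65*67 - 35) - 43367) = √((-4355 - 35) - 43367) = √(-4390 - 43367) = √(-47757) = I*√47757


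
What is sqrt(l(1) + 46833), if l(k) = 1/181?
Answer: sqrt(1534296094)/181 ≈ 216.41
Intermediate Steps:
l(k) = 1/181
sqrt(l(1) + 46833) = sqrt(1/181 + 46833) = sqrt(8476774/181) = sqrt(1534296094)/181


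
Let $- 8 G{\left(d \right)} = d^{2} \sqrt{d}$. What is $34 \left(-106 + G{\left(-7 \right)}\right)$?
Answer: $-3604 - \frac{833 i \sqrt{7}}{4} \approx -3604.0 - 550.98 i$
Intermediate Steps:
$G{\left(d \right)} = - \frac{d^{\frac{5}{2}}}{8}$ ($G{\left(d \right)} = - \frac{d^{2} \sqrt{d}}{8} = - \frac{d^{\frac{5}{2}}}{8}$)
$34 \left(-106 + G{\left(-7 \right)}\right) = 34 \left(-106 - \frac{\left(-7\right)^{\frac{5}{2}}}{8}\right) = 34 \left(-106 - \frac{49 i \sqrt{7}}{8}\right) = -3604 - \frac{833 i \sqrt{7}}{4}$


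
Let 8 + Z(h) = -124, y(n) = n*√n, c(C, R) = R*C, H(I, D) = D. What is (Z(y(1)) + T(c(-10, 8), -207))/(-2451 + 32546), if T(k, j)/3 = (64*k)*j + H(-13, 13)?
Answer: 3179427/30095 ≈ 105.65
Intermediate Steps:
c(C, R) = C*R
y(n) = n^(3/2)
T(k, j) = 39 + 192*j*k (T(k, j) = 3*((64*k)*j + 13) = 3*(64*j*k + 13) = 3*(13 + 64*j*k) = 39 + 192*j*k)
Z(h) = -132 (Z(h) = -8 - 124 = -132)
(Z(y(1)) + T(c(-10, 8), -207))/(-2451 + 32546) = (-132 + (39 + 192*(-207)*(-10*8)))/(-2451 + 32546) = (-132 + (39 + 192*(-207)*(-80)))/30095 = (-132 + (39 + 3179520))*(1/30095) = (-132 + 3179559)*(1/30095) = 3179427*(1/30095) = 3179427/30095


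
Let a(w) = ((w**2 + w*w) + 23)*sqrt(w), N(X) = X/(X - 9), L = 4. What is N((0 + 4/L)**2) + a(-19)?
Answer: -1/8 + 745*I*sqrt(19) ≈ -0.125 + 3247.4*I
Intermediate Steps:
N(X) = X/(-9 + X)
a(w) = sqrt(w)*(23 + 2*w**2) (a(w) = ((w**2 + w**2) + 23)*sqrt(w) = (2*w**2 + 23)*sqrt(w) = (23 + 2*w**2)*sqrt(w) = sqrt(w)*(23 + 2*w**2))
N((0 + 4/L)**2) + a(-19) = (0 + 4/4)**2/(-9 + (0 + 4/4)**2) + sqrt(-19)*(23 + 2*(-19)**2) = (0 + 4*(1/4))**2/(-9 + (0 + 4*(1/4))**2) + (I*sqrt(19))*(23 + 2*361) = (0 + 1)**2/(-9 + (0 + 1)**2) + (I*sqrt(19))*(23 + 722) = 1**2/(-9 + 1**2) + (I*sqrt(19))*745 = 1/(-9 + 1) + 745*I*sqrt(19) = 1/(-8) + 745*I*sqrt(19) = 1*(-1/8) + 745*I*sqrt(19) = -1/8 + 745*I*sqrt(19)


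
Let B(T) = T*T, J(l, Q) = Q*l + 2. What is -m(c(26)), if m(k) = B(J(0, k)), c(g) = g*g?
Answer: -4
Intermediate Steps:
c(g) = g²
J(l, Q) = 2 + Q*l
B(T) = T²
m(k) = 4 (m(k) = (2 + k*0)² = (2 + 0)² = 2² = 4)
-m(c(26)) = -1*4 = -4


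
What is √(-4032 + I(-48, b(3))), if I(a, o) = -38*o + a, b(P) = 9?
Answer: I*√4422 ≈ 66.498*I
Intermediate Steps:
I(a, o) = a - 38*o
√(-4032 + I(-48, b(3))) = √(-4032 + (-48 - 38*9)) = √(-4032 + (-48 - 342)) = √(-4032 - 390) = √(-4422) = I*√4422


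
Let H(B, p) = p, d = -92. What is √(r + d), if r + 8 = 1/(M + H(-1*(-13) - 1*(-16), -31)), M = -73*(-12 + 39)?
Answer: I*√400802402/2002 ≈ 10.0*I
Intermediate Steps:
M = -1971 (M = -73*27 = -1971)
r = -16017/2002 (r = -8 + 1/(-1971 - 31) = -8 + 1/(-2002) = -8 - 1/2002 = -16017/2002 ≈ -8.0005)
√(r + d) = √(-16017/2002 - 92) = √(-200201/2002) = I*√400802402/2002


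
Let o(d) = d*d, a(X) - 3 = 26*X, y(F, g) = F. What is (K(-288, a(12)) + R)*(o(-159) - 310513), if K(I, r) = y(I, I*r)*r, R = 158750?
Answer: -19404332960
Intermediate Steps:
a(X) = 3 + 26*X
K(I, r) = I*r
o(d) = d**2
(K(-288, a(12)) + R)*(o(-159) - 310513) = (-288*(3 + 26*12) + 158750)*((-159)**2 - 310513) = (-288*(3 + 312) + 158750)*(25281 - 310513) = (-288*315 + 158750)*(-285232) = (-90720 + 158750)*(-285232) = 68030*(-285232) = -19404332960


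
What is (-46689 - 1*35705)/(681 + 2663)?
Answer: -41197/1672 ≈ -24.639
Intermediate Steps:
(-46689 - 1*35705)/(681 + 2663) = (-46689 - 35705)/3344 = -82394*1/3344 = -41197/1672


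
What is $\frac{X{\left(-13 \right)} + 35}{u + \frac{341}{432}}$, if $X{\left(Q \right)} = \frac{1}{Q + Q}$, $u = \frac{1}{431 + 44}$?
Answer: $\frac{93263400}{2111291} \approx 44.174$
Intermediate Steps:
$u = \frac{1}{475} \approx 0.0021053$
$X{\left(Q \right)} = \frac{1}{2 Q}$
$\frac{X{\left(-13 \right)} + 35}{u + \frac{341}{432}} = \frac{\frac{1}{2 \left(-13\right)} + 35}{\frac{1}{475} + \frac{341}{432}} = \frac{\frac{1}{2} \left(- \frac{1}{13}\right) + 35}{\frac{1}{475} + 341 \cdot \frac{1}{432}} = \frac{- \frac{1}{26} + 35}{\frac{1}{475} + \frac{341}{432}} = \frac{909}{26 \cdot \frac{162407}{205200}} = \frac{909}{26} \cdot \frac{205200}{162407} = \frac{93263400}{2111291}$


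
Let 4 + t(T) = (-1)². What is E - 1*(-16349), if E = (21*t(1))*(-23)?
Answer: 17798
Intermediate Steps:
t(T) = -3 (t(T) = -4 + (-1)² = -4 + 1 = -3)
E = 1449 (E = (21*(-3))*(-23) = -63*(-23) = 1449)
E - 1*(-16349) = 1449 - 1*(-16349) = 1449 + 16349 = 17798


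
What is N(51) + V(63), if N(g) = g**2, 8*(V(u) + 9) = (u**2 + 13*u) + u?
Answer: 25587/8 ≈ 3198.4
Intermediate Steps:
V(u) = -9 + u**2/8 + 7*u/4 (V(u) = -9 + ((u**2 + 13*u) + u)/8 = -9 + (u**2 + 14*u)/8 = -9 + (u**2/8 + 7*u/4) = -9 + u**2/8 + 7*u/4)
N(51) + V(63) = 51**2 + (-9 + (1/8)*63**2 + (7/4)*63) = 2601 + (-9 + (1/8)*3969 + 441/4) = 2601 + (-9 + 3969/8 + 441/4) = 2601 + 4779/8 = 25587/8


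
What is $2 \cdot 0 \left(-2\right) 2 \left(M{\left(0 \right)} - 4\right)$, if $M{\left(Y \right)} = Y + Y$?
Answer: $0$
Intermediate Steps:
$M{\left(Y \right)} = 2 Y$
$2 \cdot 0 \left(-2\right) 2 \left(M{\left(0 \right)} - 4\right) = 2 \cdot 0 \left(-2\right) 2 \left(2 \cdot 0 - 4\right) = 0 \left(-2\right) 2 \left(0 - 4\right) = 0 \cdot 2 \left(-4\right) = 0 \left(-4\right) = 0$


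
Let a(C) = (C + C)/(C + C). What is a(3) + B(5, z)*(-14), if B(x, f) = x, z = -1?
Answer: -69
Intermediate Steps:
a(C) = 1 (a(C) = (2*C)/((2*C)) = (2*C)*(1/(2*C)) = 1)
a(3) + B(5, z)*(-14) = 1 + 5*(-14) = 1 - 70 = -69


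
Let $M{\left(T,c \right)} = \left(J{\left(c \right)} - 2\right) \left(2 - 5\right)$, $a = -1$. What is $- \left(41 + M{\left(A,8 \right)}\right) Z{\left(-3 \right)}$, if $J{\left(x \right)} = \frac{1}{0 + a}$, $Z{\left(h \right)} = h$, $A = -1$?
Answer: $150$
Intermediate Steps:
$J{\left(x \right)} = -1$ ($J{\left(x \right)} = \frac{1}{0 - 1} = \frac{1}{-1} = -1$)
$M{\left(T,c \right)} = 9$ ($M{\left(T,c \right)} = \left(-1 - 2\right) \left(2 - 5\right) = \left(-3\right) \left(-3\right) = 9$)
$- \left(41 + M{\left(A,8 \right)}\right) Z{\left(-3 \right)} = - \left(41 + 9\right) \left(-3\right) = - 50 \left(-3\right) = \left(-1\right) \left(-150\right) = 150$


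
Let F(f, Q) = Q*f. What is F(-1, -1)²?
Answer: 1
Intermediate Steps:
F(-1, -1)² = (-1*(-1))² = 1² = 1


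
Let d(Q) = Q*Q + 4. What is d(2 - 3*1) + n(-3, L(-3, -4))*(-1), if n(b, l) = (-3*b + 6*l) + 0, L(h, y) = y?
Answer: 20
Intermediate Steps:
n(b, l) = -3*b + 6*l
d(Q) = 4 + Q**2 (d(Q) = Q**2 + 4 = 4 + Q**2)
d(2 - 3*1) + n(-3, L(-3, -4))*(-1) = (4 + (2 - 3*1)**2) + (-3*(-3) + 6*(-4))*(-1) = (4 + (2 - 3)**2) + (9 - 24)*(-1) = (4 + (-1)**2) - 15*(-1) = (4 + 1) + 15 = 5 + 15 = 20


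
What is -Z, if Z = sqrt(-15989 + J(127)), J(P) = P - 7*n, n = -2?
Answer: -2*I*sqrt(3962) ≈ -125.89*I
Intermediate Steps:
J(P) = 14 + P (J(P) = P - 7*(-2) = P + 14 = 14 + P)
Z = 2*I*sqrt(3962) (Z = sqrt(-15989 + (14 + 127)) = sqrt(-15989 + 141) = sqrt(-15848) = 2*I*sqrt(3962) ≈ 125.89*I)
-Z = -2*I*sqrt(3962)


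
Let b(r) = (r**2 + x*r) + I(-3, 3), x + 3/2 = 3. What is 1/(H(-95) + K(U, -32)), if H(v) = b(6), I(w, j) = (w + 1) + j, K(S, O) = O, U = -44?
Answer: 1/14 ≈ 0.071429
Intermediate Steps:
x = 3/2 (x = -3/2 + 3 = 3/2 ≈ 1.5000)
I(w, j) = 1 + j + w (I(w, j) = (1 + w) + j = 1 + j + w)
b(r) = 1 + r**2 + 3*r/2 (b(r) = (r**2 + 3*r/2) + (1 + 3 - 3) = (r**2 + 3*r/2) + 1 = 1 + r**2 + 3*r/2)
H(v) = 46 (H(v) = 1 + 6**2 + (3/2)*6 = 1 + 36 + 9 = 46)
1/(H(-95) + K(U, -32)) = 1/(46 - 32) = 1/14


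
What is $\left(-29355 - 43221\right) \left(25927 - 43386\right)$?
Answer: $1267104384$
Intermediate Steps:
$\left(-29355 - 43221\right) \left(25927 - 43386\right) = \left(-72576\right) \left(-17459\right) = 1267104384$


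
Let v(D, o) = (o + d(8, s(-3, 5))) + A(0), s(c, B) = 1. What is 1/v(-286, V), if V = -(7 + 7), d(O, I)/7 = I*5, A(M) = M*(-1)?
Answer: 1/21 ≈ 0.047619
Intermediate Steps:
A(M) = -M
d(O, I) = 35*I (d(O, I) = 7*(I*5) = 7*(5*I) = 35*I)
V = -14 (V = -1*14 = -14)
v(D, o) = 35 + o (v(D, o) = (o + 35*1) - 1*0 = (o + 35) + 0 = (35 + o) + 0 = 35 + o)
1/v(-286, V) = 1/(35 - 14) = 1/21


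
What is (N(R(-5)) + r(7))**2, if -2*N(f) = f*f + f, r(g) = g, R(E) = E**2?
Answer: 101124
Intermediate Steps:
N(f) = -f/2 - f**2/2 (N(f) = -(f*f + f)/2 = -(f**2 + f)/2 = -(f + f**2)/2 = -f/2 - f**2/2)
(N(R(-5)) + r(7))**2 = (-1/2*(-5)**2*(1 + (-5)**2) + 7)**2 = (-1/2*25*(1 + 25) + 7)**2 = (-1/2*25*26 + 7)**2 = (-325 + 7)**2 = (-318)**2 = 101124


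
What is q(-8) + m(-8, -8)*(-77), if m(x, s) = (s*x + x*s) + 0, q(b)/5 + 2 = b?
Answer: -9906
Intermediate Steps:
q(b) = -10 + 5*b
m(x, s) = 2*s*x (m(x, s) = (s*x + s*x) + 0 = 2*s*x + 0 = 2*s*x)
q(-8) + m(-8, -8)*(-77) = (-10 + 5*(-8)) + (2*(-8)*(-8))*(-77) = (-10 - 40) + 128*(-77) = -50 - 9856 = -9906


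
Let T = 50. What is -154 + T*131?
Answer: 6396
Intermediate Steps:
-154 + T*131 = -154 + 50*131 = -154 + 6550 = 6396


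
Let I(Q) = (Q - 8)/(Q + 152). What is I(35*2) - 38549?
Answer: -4278908/111 ≈ -38549.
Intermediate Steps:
I(Q) = (-8 + Q)/(152 + Q)
I(35*2) - 38549 = (-8 + 35*2)/(152 + 35*2) - 38549 = (-8 + 70)/(152 + 70) - 38549 = 62/222 - 38549 = (1/222)*62 - 38549 = 31/111 - 38549 = -4278908/111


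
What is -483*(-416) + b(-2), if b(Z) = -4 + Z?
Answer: 200922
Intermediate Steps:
-483*(-416) + b(-2) = -483*(-416) + (-4 - 2) = 200928 - 6 = 200922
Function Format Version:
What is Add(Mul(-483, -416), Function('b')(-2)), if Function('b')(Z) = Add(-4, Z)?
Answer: 200922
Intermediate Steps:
Add(Mul(-483, -416), Function('b')(-2)) = Add(Mul(-483, -416), Add(-4, -2)) = Add(200928, -6) = 200922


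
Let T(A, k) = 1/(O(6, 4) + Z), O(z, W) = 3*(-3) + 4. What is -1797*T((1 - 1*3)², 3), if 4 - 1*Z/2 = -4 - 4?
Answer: -1797/19 ≈ -94.579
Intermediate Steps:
O(z, W) = -5 (O(z, W) = -9 + 4 = -5)
Z = 24 (Z = 8 - 2*(-4 - 4) = 8 - 2*(-8) = 8 + 16 = 24)
T(A, k) = 1/19 (T(A, k) = 1/(-5 + 24) = 1/19)
-1797*T((1 - 1*3)², 3) = -1797*1/19 = -1797/19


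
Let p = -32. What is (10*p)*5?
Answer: -1600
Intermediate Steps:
(10*p)*5 = (10*(-32))*5 = -320*5 = -1600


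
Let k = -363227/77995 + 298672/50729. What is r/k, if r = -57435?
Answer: -75749266956475/1622926719 ≈ -46675.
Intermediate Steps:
k = 4868780157/3956608355 (k = -363227*1/77995 + 298672*(1/50729) = -363227/77995 + 298672/50729 = 4868780157/3956608355 ≈ 1.2305)
r/k = -57435/4868780157/3956608355 = -57435*3956608355/4868780157 = -75749266956475/1622926719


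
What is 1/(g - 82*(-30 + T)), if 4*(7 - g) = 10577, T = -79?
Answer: 4/25203 ≈ 0.00015871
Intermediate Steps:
g = -10549/4 (g = 7 - ¼*10577 = 7 - 10577/4 = -10549/4 ≈ -2637.3)
1/(g - 82*(-30 + T)) = 1/(-10549/4 - 82*(-30 - 79)) = 1/(-10549/4 - 82*(-109)) = 1/(-10549/4 + 8938) = 1/(25203/4) = 4/25203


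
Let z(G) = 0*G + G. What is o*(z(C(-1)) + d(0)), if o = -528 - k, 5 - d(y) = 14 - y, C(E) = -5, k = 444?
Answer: 13608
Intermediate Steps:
d(y) = -9 + y (d(y) = 5 - (14 - y) = 5 + (-14 + y) = -9 + y)
z(G) = G (z(G) = 0 + G = G)
o = -972 (o = -528 - 1*444 = -528 - 444 = -972)
o*(z(C(-1)) + d(0)) = -972*(-5 + (-9 + 0)) = -972*(-5 - 9) = -972*(-14) = 13608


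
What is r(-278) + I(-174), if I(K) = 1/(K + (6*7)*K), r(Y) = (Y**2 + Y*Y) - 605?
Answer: 1151951165/7482 ≈ 1.5396e+5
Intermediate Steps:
r(Y) = -605 + 2*Y**2 (r(Y) = (Y**2 + Y**2) - 605 = 2*Y**2 - 605 = -605 + 2*Y**2)
I(K) = 1/(43*K) (I(K) = 1/(K + 42*K) = 1/(43*K))
r(-278) + I(-174) = (-605 + 2*(-278)**2) + (1/43)/(-174) = (-605 + 2*77284) + (1/43)*(-1/174) = (-605 + 154568) - 1/7482 = 153963 - 1/7482 = 1151951165/7482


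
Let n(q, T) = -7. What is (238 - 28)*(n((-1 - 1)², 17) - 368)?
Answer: -78750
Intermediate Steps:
(238 - 28)*(n((-1 - 1)², 17) - 368) = (238 - 28)*(-7 - 368) = 210*(-375) = -78750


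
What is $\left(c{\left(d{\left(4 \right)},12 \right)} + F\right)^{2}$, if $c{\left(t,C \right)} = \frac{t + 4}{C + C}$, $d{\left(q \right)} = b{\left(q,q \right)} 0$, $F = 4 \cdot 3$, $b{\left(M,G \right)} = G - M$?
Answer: $\frac{5329}{36} \approx 148.03$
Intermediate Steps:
$F = 12$
$d{\left(q \right)} = 0$ ($d{\left(q \right)} = \left(q - q\right) 0 = 0 \cdot 0 = 0$)
$c{\left(t,C \right)} = \frac{4 + t}{2 C}$
$\left(c{\left(d{\left(4 \right)},12 \right)} + F\right)^{2} = \left(\frac{4 + 0}{2 \cdot 12} + 12\right)^{2} = \left(\frac{1}{2} \cdot \frac{1}{12} \cdot 4 + 12\right)^{2} = \left(\frac{1}{6} + 12\right)^{2} = \left(\frac{73}{6}\right)^{2} = \frac{5329}{36}$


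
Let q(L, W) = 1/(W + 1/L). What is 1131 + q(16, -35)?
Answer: 632213/559 ≈ 1131.0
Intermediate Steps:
1131 + q(16, -35) = 1131 + 16/(1 + 16*(-35)) = 1131 + 16/(1 - 560) = 1131 + 16/(-559) = 1131 + 16*(-1/559) = 1131 - 16/559 = 632213/559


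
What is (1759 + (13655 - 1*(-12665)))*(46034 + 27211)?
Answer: 2056646355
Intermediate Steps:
(1759 + (13655 - 1*(-12665)))*(46034 + 27211) = (1759 + (13655 + 12665))*73245 = (1759 + 26320)*73245 = 28079*73245 = 2056646355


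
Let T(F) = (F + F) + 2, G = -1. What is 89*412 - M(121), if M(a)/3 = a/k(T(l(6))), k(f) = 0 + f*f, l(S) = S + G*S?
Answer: 146309/4 ≈ 36577.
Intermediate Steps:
l(S) = 0 (l(S) = S - S = 0)
T(F) = 2 + 2*F (T(F) = 2*F + 2 = 2 + 2*F)
k(f) = f² (k(f) = 0 + f² = f²)
M(a) = 3*a/4 (M(a) = 3*(a/((2 + 2*0)²)) = 3*(a/((2 + 0)²)) = 3*(a/(2²)) = 3*(a/4) = 3*a/4)
89*412 - M(121) = 89*412 - 3*121/4 = 36668 - 1*363/4 = 36668 - 363/4 = 146309/4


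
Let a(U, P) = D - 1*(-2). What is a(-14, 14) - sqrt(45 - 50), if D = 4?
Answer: 6 - I*sqrt(5) ≈ 6.0 - 2.2361*I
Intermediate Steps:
a(U, P) = 6 (a(U, P) = 4 - 1*(-2) = 4 + 2 = 6)
a(-14, 14) - sqrt(45 - 50) = 6 - sqrt(45 - 50) = 6 - sqrt(-5) = 6 - I*sqrt(5)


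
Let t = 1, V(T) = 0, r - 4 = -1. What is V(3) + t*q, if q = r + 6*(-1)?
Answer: -3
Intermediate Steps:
r = 3 (r = 4 - 1 = 3)
q = -3 (q = 3 + 6*(-1) = 3 - 6 = -3)
V(3) + t*q = 0 + 1*(-3) = 0 - 3 = -3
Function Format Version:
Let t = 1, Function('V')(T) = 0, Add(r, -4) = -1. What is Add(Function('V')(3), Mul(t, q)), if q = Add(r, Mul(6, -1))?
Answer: -3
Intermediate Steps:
r = 3 (r = Add(4, -1) = 3)
q = -3 (q = Add(3, Mul(6, -1)) = Add(3, -6) = -3)
Add(Function('V')(3), Mul(t, q)) = Add(0, Mul(1, -3)) = Add(0, -3) = -3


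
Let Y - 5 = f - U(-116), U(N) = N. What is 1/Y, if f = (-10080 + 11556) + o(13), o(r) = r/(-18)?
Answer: 18/28733 ≈ 0.00062646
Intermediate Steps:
o(r) = -r/18 (o(r) = r*(-1/18) = -r/18)
f = 26555/18 (f = (-10080 + 11556) - 1/18*13 = 1476 - 13/18 = 26555/18 ≈ 1475.3)
Y = 28733/18 (Y = 5 + (26555/18 - 1*(-116)) = 5 + (26555/18 + 116) = 5 + 28643/18 = 28733/18 ≈ 1596.3)
1/Y = 1/(28733/18) = 18/28733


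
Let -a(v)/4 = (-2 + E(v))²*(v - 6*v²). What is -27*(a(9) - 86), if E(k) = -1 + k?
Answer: -1852254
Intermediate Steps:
a(v) = -4*(-3 + v)²*(v - 6*v²) (a(v) = -4*(-2 + (-1 + v))²*(v - 6*v²) = -4*(-3 + v)²*(v - 6*v²))
-27*(a(9) - 86) = -27*(4*9*(-3 + 9)²*(-1 + 6*9) - 86) = -27*(4*9*6²*(-1 + 54) - 86) = -27*(4*9*36*53 - 86) = -27*(68688 - 86) = -27*68602 = -1852254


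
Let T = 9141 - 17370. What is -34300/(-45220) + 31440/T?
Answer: -2713005/885989 ≈ -3.0621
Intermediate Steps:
T = -8229
-34300/(-45220) + 31440/T = -34300/(-45220) + 31440/(-8229) = -34300*(-1/45220) + 31440*(-1/8229) = 245/323 - 10480/2743 = -2713005/885989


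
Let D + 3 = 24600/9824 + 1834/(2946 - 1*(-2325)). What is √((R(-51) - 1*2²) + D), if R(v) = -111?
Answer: I*√24614048041671/462342 ≈ 10.731*I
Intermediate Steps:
D = -136841/924684 (D = -3 + (24600/9824 + 1834/(2946 - 1*(-2325))) = -3 + (24600*(1/9824) + 1834/(2946 + 2325)) = -3 + (3075/1228 + 1834/5271) = -3 + (3075/1228 + 1834*(1/5271)) = -3 + (3075/1228 + 262/753) = -3 + 2637211/924684 = -136841/924684 ≈ -0.14799)
√((R(-51) - 1*2²) + D) = √((-111 - 1*2²) - 136841/924684) = √((-111 - 1*4) - 136841/924684) = √((-111 - 4) - 136841/924684) = √(-115 - 136841/924684) = √(-106475501/924684) = I*√24614048041671/462342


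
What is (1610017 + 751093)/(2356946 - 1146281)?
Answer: 472222/242133 ≈ 1.9503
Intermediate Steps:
(1610017 + 751093)/(2356946 - 1146281) = 2361110/1210665 = 2361110*(1/1210665) = 472222/242133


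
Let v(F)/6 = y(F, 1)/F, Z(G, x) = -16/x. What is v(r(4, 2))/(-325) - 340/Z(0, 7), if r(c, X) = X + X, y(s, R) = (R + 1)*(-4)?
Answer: 193423/1300 ≈ 148.79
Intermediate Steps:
y(s, R) = -4 - 4*R (y(s, R) = (1 + R)*(-4) = -4 - 4*R)
r(c, X) = 2*X
v(F) = -48/F (v(F) = 6*((-4 - 4*1)/F) = 6*((-4 - 4)/F) = 6*(-8/F) = -48/F)
v(r(4, 2))/(-325) - 340/Z(0, 7) = -48/(2*2)/(-325) - 340/((-16/7)) = -48/4*(-1/325) - 340/((-16*⅐)) = -48*¼*(-1/325) - 340/(-16/7) = -12*(-1/325) - 340*(-7/16) = 12/325 + 595/4 = 193423/1300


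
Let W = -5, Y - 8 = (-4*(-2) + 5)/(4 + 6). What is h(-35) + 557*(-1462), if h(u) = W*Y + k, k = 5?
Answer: -1628751/2 ≈ -8.1438e+5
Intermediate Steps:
Y = 93/10 (Y = 8 + (-4*(-2) + 5)/(4 + 6) = 8 + (8 + 5)/10 = 8 + 13*(⅒) = 8 + 13/10 = 93/10 ≈ 9.3000)
h(u) = -83/2 (h(u) = -5*93/10 + 5 = -93/2 + 5 = -83/2)
h(-35) + 557*(-1462) = -83/2 + 557*(-1462) = -83/2 - 814334 = -1628751/2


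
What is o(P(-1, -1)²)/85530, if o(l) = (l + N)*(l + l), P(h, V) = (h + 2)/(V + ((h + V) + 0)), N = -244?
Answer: -439/692793 ≈ -0.00063367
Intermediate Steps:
P(h, V) = (2 + h)/(h + 2*V) (P(h, V) = (2 + h)/(V + ((V + h) + 0)) = (2 + h)/(V + (V + h)) = (2 + h)/(h + 2*V))
o(l) = 2*l*(-244 + l) (o(l) = (l - 244)*(l + l) = (-244 + l)*(2*l) = 2*l*(-244 + l))
o(P(-1, -1)²)/85530 = (2*((2 - 1)/(-1 + 2*(-1)))²*(-244 + ((2 - 1)/(-1 + 2*(-1)))²))/85530 = (2*(1/(-1 - 2))²*(-244 + (1/(-1 - 2))²))*(1/85530) = (2*(1/(-3))²*(-244 + (1/(-3))²))*(1/85530) = (2*(-⅓*1)²*(-244 + (-⅓*1)²))*(1/85530) = (2*(-⅓)²*(-244 + (-⅓)²))*(1/85530) = (2*(⅑)*(-244 + ⅑))*(1/85530) = (2*(⅑)*(-2195/9))*(1/85530) = -4390/81*1/85530 = -439/692793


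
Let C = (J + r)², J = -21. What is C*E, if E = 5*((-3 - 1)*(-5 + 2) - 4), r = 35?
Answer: 7840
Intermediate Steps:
E = 40 (E = 5*(-4*(-3) - 4) = 5*(12 - 4) = 5*8 = 40)
C = 196 (C = (-21 + 35)² = 14² = 196)
C*E = 196*40 = 7840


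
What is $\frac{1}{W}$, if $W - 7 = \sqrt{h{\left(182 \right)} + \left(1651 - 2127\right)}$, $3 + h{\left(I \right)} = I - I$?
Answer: $\frac{7}{528} - \frac{i \sqrt{479}}{528} \approx 0.013258 - 0.041451 i$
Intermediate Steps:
$h{\left(I \right)} = -3$ ($h{\left(I \right)} = -3 + \left(I - I\right) = -3 + 0 = -3$)
$W = 7 + i \sqrt{479}$ ($W = 7 + \sqrt{-3 + \left(1651 - 2127\right)} = 7 + \sqrt{-3 - 476} = 7 + \sqrt{-479} = 7 + i \sqrt{479} \approx 7.0 + 21.886 i$)
$\frac{1}{W} = \frac{1}{7 + i \sqrt{479}}$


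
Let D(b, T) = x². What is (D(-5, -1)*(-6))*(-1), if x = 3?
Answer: 54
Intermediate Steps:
D(b, T) = 9 (D(b, T) = 3² = 9)
(D(-5, -1)*(-6))*(-1) = (9*(-6))*(-1) = -54*(-1) = 54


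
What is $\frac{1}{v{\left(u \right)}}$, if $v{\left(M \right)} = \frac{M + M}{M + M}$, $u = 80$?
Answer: $1$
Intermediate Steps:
$v{\left(M \right)} = 1$ ($v{\left(M \right)} = \frac{2 M}{2 M} = 2 M \frac{1}{2 M} = 1$)
$\frac{1}{v{\left(u \right)}} = 1^{-1} = 1$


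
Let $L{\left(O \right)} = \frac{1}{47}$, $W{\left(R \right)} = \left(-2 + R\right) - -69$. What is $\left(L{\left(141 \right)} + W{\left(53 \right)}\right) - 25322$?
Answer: $- \frac{1184493}{47} \approx -25202.0$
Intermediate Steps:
$W{\left(R \right)} = 67 + R$ ($W{\left(R \right)} = \left(-2 + R\right) + 69 = 67 + R$)
$L{\left(O \right)} = \frac{1}{47}$
$\left(L{\left(141 \right)} + W{\left(53 \right)}\right) - 25322 = \left(\frac{1}{47} + \left(67 + 53\right)\right) - 25322 = \left(\frac{1}{47} + 120\right) - 25322 = \frac{5641}{47} - 25322 = - \frac{1184493}{47}$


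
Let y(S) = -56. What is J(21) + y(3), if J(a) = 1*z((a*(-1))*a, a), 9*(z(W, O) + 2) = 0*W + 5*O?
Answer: -139/3 ≈ -46.333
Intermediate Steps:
z(W, O) = -2 + 5*O/9 (z(W, O) = -2 + (0*W + 5*O)/9 = -2 + (0 + 5*O)/9 = -2 + (5*O)/9 = -2 + 5*O/9)
J(a) = -2 + 5*a/9 (J(a) = 1*(-2 + 5*a/9) = -2 + 5*a/9)
J(21) + y(3) = (-2 + (5/9)*21) - 56 = (-2 + 35/3) - 56 = 29/3 - 56 = -139/3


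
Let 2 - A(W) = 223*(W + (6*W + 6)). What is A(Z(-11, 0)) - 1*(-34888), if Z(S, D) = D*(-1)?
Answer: 33552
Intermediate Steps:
Z(S, D) = -D
A(W) = -1336 - 1561*W (A(W) = 2 - 223*(W + (6*W + 6)) = 2 - 223*(W + (6 + 6*W)) = 2 - 223*(6 + 7*W) = 2 - (1338 + 1561*W) = 2 + (-1338 - 1561*W) = -1336 - 1561*W)
A(Z(-11, 0)) - 1*(-34888) = (-1336 - (-1561)*0) - 1*(-34888) = (-1336 - 1561*0) + 34888 = (-1336 + 0) + 34888 = -1336 + 34888 = 33552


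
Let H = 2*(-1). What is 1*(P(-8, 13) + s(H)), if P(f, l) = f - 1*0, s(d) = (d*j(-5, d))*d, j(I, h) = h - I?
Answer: 4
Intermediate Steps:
H = -2
s(d) = d**2*(5 + d) (s(d) = (d*(d - 1*(-5)))*d = (d*(d + 5))*d = (d*(5 + d))*d = d**2*(5 + d))
P(f, l) = f (P(f, l) = f + 0 = f)
1*(P(-8, 13) + s(H)) = 1*(-8 + (-2)**2*(5 - 2)) = 1*(-8 + 4*3) = 1*(-8 + 12) = 1*4 = 4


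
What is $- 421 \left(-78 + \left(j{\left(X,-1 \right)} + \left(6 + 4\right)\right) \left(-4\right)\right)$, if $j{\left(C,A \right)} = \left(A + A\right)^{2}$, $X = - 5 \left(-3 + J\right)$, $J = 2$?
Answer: $56414$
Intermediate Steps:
$X = 5$ ($X = - 5 \left(-3 + 2\right) = \left(-5\right) \left(-1\right) = 5$)
$j{\left(C,A \right)} = 4 A^{2}$ ($j{\left(C,A \right)} = \left(2 A\right)^{2} = 4 A^{2}$)
$- 421 \left(-78 + \left(j{\left(X,-1 \right)} + \left(6 + 4\right)\right) \left(-4\right)\right) = - 421 \left(-78 + \left(4 \left(-1\right)^{2} + \left(6 + 4\right)\right) \left(-4\right)\right) = - 421 \left(-78 + \left(4 \cdot 1 + 10\right) \left(-4\right)\right) = - 421 \left(-78 + \left(4 + 10\right) \left(-4\right)\right) = - 421 \left(-78 + 14 \left(-4\right)\right) = - 421 \left(-78 - 56\right) = \left(-421\right) \left(-134\right) = 56414$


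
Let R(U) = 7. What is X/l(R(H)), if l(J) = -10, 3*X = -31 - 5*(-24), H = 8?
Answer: -89/30 ≈ -2.9667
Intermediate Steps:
X = 89/3 (X = (-31 - 5*(-24))/3 = (-31 + 120)/3 = (1/3)*89 = 89/3 ≈ 29.667)
X/l(R(H)) = (89/3)/(-10) = (89/3)*(-1/10) = -89/30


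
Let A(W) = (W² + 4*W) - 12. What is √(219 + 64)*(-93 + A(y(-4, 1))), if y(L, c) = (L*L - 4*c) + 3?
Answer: 180*√283 ≈ 3028.1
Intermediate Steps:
y(L, c) = 3 + L² - 4*c (y(L, c) = (L² - 4*c) + 3 = 3 + L² - 4*c)
A(W) = -12 + W² + 4*W
√(219 + 64)*(-93 + A(y(-4, 1))) = √(219 + 64)*(-93 + (-12 + (3 + (-4)² - 4*1)² + 4*(3 + (-4)² - 4*1))) = √283*(-93 + (-12 + (3 + 16 - 4)² + 4*(3 + 16 - 4))) = √283*(-93 + (-12 + 15² + 4*15)) = √283*(-93 + (-12 + 225 + 60)) = √283*(-93 + 273) = √283*180 = 180*√283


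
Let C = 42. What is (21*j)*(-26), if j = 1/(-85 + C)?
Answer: 546/43 ≈ 12.698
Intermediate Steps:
j = -1/43 (j = 1/(-85 + 42) = 1/(-43) = -1/43 ≈ -0.023256)
(21*j)*(-26) = (21*(-1/43))*(-26) = -21/43*(-26) = 546/43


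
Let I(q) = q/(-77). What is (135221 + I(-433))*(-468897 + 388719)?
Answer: -119264202300/11 ≈ -1.0842e+10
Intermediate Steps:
I(q) = -q/77 (I(q) = q*(-1/77) = -q/77)
(135221 + I(-433))*(-468897 + 388719) = (135221 - 1/77*(-433))*(-468897 + 388719) = (135221 + 433/77)*(-80178) = (10412450/77)*(-80178) = -119264202300/11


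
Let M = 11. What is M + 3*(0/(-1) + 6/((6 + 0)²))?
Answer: 23/2 ≈ 11.500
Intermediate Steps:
M + 3*(0/(-1) + 6/((6 + 0)²)) = 11 + 3*(0/(-1) + 6/((6 + 0)²)) = 11 + 3*(0*(-1) + 6/(6²)) = 11 + 3*(0 + 6/36) = 11 + 3*(0 + 6*(1/36)) = 11 + 3*(0 + ⅙) = 11 + 3*(⅙) = 11 + ½ = 23/2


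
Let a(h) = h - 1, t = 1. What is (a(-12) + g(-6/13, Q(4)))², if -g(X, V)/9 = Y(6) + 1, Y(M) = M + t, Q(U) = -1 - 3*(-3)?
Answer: 7225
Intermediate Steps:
Q(U) = 8 (Q(U) = -1 + 9 = 8)
a(h) = -1 + h
Y(M) = 1 + M (Y(M) = M + 1 = 1 + M)
g(X, V) = -72 (g(X, V) = -9*((1 + 6) + 1) = -9*(7 + 1) = -9*8 = -72)
(a(-12) + g(-6/13, Q(4)))² = ((-1 - 12) - 72)² = (-13 - 72)² = (-85)² = 7225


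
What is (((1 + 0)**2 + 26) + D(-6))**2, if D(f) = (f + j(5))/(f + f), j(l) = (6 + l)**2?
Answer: 43681/144 ≈ 303.34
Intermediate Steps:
D(f) = (121 + f)/(2*f) (D(f) = (f + (6 + 5)**2)/(f + f) = (f + 11**2)/((2*f)) = (f + 121)*(1/(2*f)) = (121 + f)*(1/(2*f)) = (121 + f)/(2*f))
(((1 + 0)**2 + 26) + D(-6))**2 = (((1 + 0)**2 + 26) + (1/2)*(121 - 6)/(-6))**2 = ((1**2 + 26) + (1/2)*(-1/6)*115)**2 = ((1 + 26) - 115/12)**2 = (27 - 115/12)**2 = (209/12)**2 = 43681/144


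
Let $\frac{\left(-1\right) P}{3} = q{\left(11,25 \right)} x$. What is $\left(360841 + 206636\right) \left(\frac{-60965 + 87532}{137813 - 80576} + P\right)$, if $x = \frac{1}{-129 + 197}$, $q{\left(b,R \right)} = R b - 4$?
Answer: $- \frac{497678719875}{76316} \approx -6.5213 \cdot 10^{6}$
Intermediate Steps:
$q{\left(b,R \right)} = -4 + R b$
$x = \frac{1}{68} \approx 0.014706$
$P = - \frac{813}{68}$ ($P = - 3 \left(-4 + 25 \cdot 11\right) \frac{1}{68} = - 3 \left(-4 + 275\right) \frac{1}{68} = - 3 \cdot 271 \cdot \frac{1}{68} = \left(-3\right) \frac{271}{68} = - \frac{813}{68} \approx -11.956$)
$\left(360841 + 206636\right) \left(\frac{-60965 + 87532}{137813 - 80576} + P\right) = \left(360841 + 206636\right) \left(\frac{-60965 + 87532}{137813 - 80576} - \frac{813}{68}\right) = 567477 \left(\frac{26567}{57237} - \frac{813}{68}\right) = 567477 \left(- \frac{44727125}{3892116}\right) = - \frac{497678719875}{76316}$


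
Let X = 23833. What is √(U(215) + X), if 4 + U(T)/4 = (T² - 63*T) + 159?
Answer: √155173 ≈ 393.92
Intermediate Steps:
U(T) = 620 - 252*T + 4*T² (U(T) = -16 + 4*((T² - 63*T) + 159) = -16 + 4*(159 + T² - 63*T) = -16 + (636 - 252*T + 4*T²) = 620 - 252*T + 4*T²)
√(U(215) + X) = √((620 - 252*215 + 4*215²) + 23833) = √((620 - 54180 + 4*46225) + 23833) = √((620 - 54180 + 184900) + 23833) = √(131340 + 23833) = √155173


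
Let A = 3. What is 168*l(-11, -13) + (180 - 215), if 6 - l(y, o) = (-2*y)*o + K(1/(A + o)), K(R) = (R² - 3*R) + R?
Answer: 1224643/25 ≈ 48986.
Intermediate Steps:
K(R) = R² - 2*R
l(y, o) = 6 - (-2 + 1/(3 + o))/(3 + o) + 2*o*y (l(y, o) = 6 - ((-2*y)*o + (-2 + 1/(3 + o))/(3 + o)) = 6 - (-2*o*y + (-2 + 1/(3 + o))/(3 + o)) = 6 - ((-2 + 1/(3 + o))/(3 + o) - 2*o*y) = 6 + (-(-2 + 1/(3 + o))/(3 + o) + 2*o*y) = 6 - (-2 + 1/(3 + o))/(3 + o) + 2*o*y)
168*l(-11, -13) + (180 - 215) = 168*((5 + 2*(-13) + 2*(3 - 13)²*(3 - 13*(-11)))/(3 - 13)²) + (180 - 215) = 168*((5 - 26 + 2*(-10)²*(3 + 143))/(-10)²) - 35 = 168*((5 - 26 + 2*100*146)/100) - 35 = 168*((5 - 26 + 29200)/100) - 35 = 168*((1/100)*29179) - 35 = 168*(29179/100) - 35 = 1225518/25 - 35 = 1224643/25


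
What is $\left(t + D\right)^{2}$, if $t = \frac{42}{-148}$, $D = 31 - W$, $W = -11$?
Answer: $\frac{9529569}{5476} \approx 1740.2$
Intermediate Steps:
$D = 42$ ($D = 31 - -11 = 31 + 11 = 42$)
$t = - \frac{21}{74}$ ($t = 42 \left(- \frac{1}{148}\right) = - \frac{21}{74} \approx -0.28378$)
$\left(t + D\right)^{2} = \left(- \frac{21}{74} + 42\right)^{2} = \left(\frac{3087}{74}\right)^{2} = \frac{9529569}{5476}$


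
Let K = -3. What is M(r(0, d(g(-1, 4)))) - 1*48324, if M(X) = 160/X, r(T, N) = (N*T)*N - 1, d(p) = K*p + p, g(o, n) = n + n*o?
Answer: -48484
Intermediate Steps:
d(p) = -2*p (d(p) = -3*p + p = -2*p)
r(T, N) = -1 + T*N² (r(T, N) = T*N² - 1 = -1 + T*N²)
M(r(0, d(g(-1, 4)))) - 1*48324 = 160/(-1 + 0*(-8*(1 - 1))²) - 1*48324 = 160/(-1 + 0*(-8*0)²) - 48324 = 160/(-1 + 0*(-2*0)²) - 48324 = 160/(-1 + 0*0²) - 48324 = 160/(-1 + 0*0) - 48324 = 160/(-1 + 0) - 48324 = 160/(-1) - 48324 = 160*(-1) - 48324 = -160 - 48324 = -48484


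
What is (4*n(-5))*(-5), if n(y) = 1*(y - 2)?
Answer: 140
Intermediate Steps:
n(y) = -2 + y (n(y) = 1*(-2 + y) = -2 + y)
(4*n(-5))*(-5) = (4*(-2 - 5))*(-5) = (4*(-7))*(-5) = -28*(-5) = 140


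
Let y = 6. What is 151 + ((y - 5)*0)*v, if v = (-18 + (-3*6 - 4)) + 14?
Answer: 151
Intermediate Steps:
v = -26 (v = (-18 + (-18 - 4)) + 14 = (-18 - 22) + 14 = -40 + 14 = -26)
151 + ((y - 5)*0)*v = 151 + ((6 - 5)*0)*(-26) = 151 + (1*0)*(-26) = 151 + 0*(-26) = 151 + 0 = 151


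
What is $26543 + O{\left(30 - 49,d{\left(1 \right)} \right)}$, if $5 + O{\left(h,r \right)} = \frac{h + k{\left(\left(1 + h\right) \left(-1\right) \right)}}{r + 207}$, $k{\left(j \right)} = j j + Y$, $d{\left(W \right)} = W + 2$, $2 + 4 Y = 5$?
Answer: $\frac{22293143}{840} \approx 26539.0$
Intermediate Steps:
$Y = \frac{3}{4}$ ($Y = - \frac{1}{2} + \frac{1}{4} \cdot 5 = - \frac{1}{2} + \frac{5}{4} = \frac{3}{4} \approx 0.75$)
$d{\left(W \right)} = 2 + W$
$k{\left(j \right)} = \frac{3}{4} + j^{2}$ ($k{\left(j \right)} = j j + \frac{3}{4} = j^{2} + \frac{3}{4} = \frac{3}{4} + j^{2}$)
$O{\left(h,r \right)} = -5 + \frac{\frac{3}{4} + h + \left(-1 - h\right)^{2}}{207 + r}$ ($O{\left(h,r \right)} = -5 + \frac{h + \left(\frac{3}{4} + \left(\left(1 + h\right) \left(-1\right)\right)^{2}\right)}{r + 207} = -5 + \frac{h + \left(\frac{3}{4} + \left(-1 - h\right)^{2}\right)}{207 + r} = -5 + \frac{\frac{3}{4} + h + \left(-1 - h\right)^{2}}{207 + r}$)
$26543 + O{\left(30 - 49,d{\left(1 \right)} \right)} = 26543 + \frac{- \frac{4133}{4} + \left(30 - 49\right)^{2} - 5 \left(2 + 1\right) + 3 \left(30 - 49\right)}{207 + \left(2 + 1\right)} = 26543 + \frac{- \frac{4133}{4} + \left(-19\right)^{2} - 15 + 3 \left(-19\right)}{207 + 3} = 26543 + \frac{- \frac{4133}{4} + 361 - 15 - 57}{210} = 26543 + \frac{1}{210} \left(- \frac{2977}{4}\right) = 26543 - \frac{2977}{840} = \frac{22293143}{840}$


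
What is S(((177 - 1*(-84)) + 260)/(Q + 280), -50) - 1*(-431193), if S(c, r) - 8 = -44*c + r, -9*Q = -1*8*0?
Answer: 30174839/70 ≈ 4.3107e+5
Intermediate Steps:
Q = 0 (Q = -(-1*8)*0/9 = -(-8)*0/9 = -⅑*0 = 0)
S(c, r) = 8 + r - 44*c (S(c, r) = 8 + (-44*c + r) = 8 + (r - 44*c) = 8 + r - 44*c)
S(((177 - 1*(-84)) + 260)/(Q + 280), -50) - 1*(-431193) = (8 - 50 - 44*((177 - 1*(-84)) + 260)/(0 + 280)) - 1*(-431193) = (8 - 50 - 44*((177 + 84) + 260)/280) + 431193 = (8 - 50 - 44*(261 + 260)/280) + 431193 = (8 - 50 - 22924/280) + 431193 = (8 - 50 - 44*521/280) + 431193 = (8 - 50 - 5731/70) + 431193 = -8671/70 + 431193 = 30174839/70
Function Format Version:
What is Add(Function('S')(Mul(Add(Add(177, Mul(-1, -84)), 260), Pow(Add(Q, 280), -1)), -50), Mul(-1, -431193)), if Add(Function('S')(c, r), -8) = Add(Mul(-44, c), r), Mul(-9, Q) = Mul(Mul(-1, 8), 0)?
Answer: Rational(30174839, 70) ≈ 4.3107e+5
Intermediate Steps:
Q = 0 (Q = Mul(Rational(-1, 9), Mul(Mul(-1, 8), 0)) = Mul(Rational(-1, 9), Mul(-8, 0)) = Mul(Rational(-1, 9), 0) = 0)
Function('S')(c, r) = Add(8, r, Mul(-44, c)) (Function('S')(c, r) = Add(8, Add(Mul(-44, c), r)) = Add(8, Add(r, Mul(-44, c))) = Add(8, r, Mul(-44, c)))
Add(Function('S')(Mul(Add(Add(177, Mul(-1, -84)), 260), Pow(Add(Q, 280), -1)), -50), Mul(-1, -431193)) = Add(Add(8, -50, Mul(-44, Mul(Add(Add(177, Mul(-1, -84)), 260), Pow(Add(0, 280), -1)))), Mul(-1, -431193)) = Add(Add(8, -50, Mul(-44, Mul(Add(Add(177, 84), 260), Pow(280, -1)))), 431193) = Add(Add(8, -50, Mul(-44, Mul(Add(261, 260), Rational(1, 280)))), 431193) = Add(Add(8, -50, Mul(-44, Mul(521, Rational(1, 280)))), 431193) = Add(Add(8, -50, Mul(-44, Rational(521, 280))), 431193) = Add(Add(8, -50, Rational(-5731, 70)), 431193) = Add(Rational(-8671, 70), 431193) = Rational(30174839, 70)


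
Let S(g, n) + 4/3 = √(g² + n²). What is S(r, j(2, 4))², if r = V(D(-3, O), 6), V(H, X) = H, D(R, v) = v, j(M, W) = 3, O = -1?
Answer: 106/9 - 8*√10/3 ≈ 3.3450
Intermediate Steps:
r = -1
S(g, n) = -4/3 + √(g² + n²)
S(r, j(2, 4))² = (-4/3 + √((-1)² + 3²))² = (-4/3 + √(1 + 9))² = (-4/3 + √10)²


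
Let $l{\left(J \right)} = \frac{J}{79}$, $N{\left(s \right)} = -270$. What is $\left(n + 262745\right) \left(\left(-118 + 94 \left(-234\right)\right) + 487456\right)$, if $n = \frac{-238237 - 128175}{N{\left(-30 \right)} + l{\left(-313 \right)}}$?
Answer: $\frac{2659679224606386}{21643} \approx 1.2289 \cdot 10^{11}$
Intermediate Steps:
$l{\left(J \right)} = \frac{J}{79}$ ($l{\left(J \right)} = J \frac{1}{79} = \frac{J}{79}$)
$n = \frac{28946548}{21643}$ ($n = \frac{-238237 - 128175}{-270 + \frac{1}{79} \left(-313\right)} = - \frac{366412}{-270 - \frac{313}{79}} = - \frac{366412}{- \frac{21643}{79}} = \left(-366412\right) \left(- \frac{79}{21643}\right) = \frac{28946548}{21643} \approx 1337.5$)
$\left(n + 262745\right) \left(\left(-118 + 94 \left(-234\right)\right) + 487456\right) = \left(\frac{28946548}{21643} + 262745\right) \left(\left(-118 + 94 \left(-234\right)\right) + 487456\right) = \frac{5715536583 \left(\left(-118 - 21996\right) + 487456\right)}{21643} = \frac{5715536583 \left(-22114 + 487456\right)}{21643} = \frac{5715536583}{21643} \cdot 465342 = \frac{2659679224606386}{21643}$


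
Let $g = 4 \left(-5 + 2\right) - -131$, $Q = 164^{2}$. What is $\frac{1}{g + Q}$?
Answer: $\frac{1}{27015} \approx 3.7016 \cdot 10^{-5}$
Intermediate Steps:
$Q = 26896$
$g = 119$ ($g = 4 \left(-3\right) + 131 = -12 + 131 = 119$)
$\frac{1}{g + Q} = \frac{1}{119 + 26896} = \frac{1}{27015}$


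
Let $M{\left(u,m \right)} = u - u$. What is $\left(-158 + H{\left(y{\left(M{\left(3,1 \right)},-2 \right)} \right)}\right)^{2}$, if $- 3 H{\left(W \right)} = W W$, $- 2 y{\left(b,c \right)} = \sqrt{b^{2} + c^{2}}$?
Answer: $\frac{225625}{9} \approx 25069.0$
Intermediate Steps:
$M{\left(u,m \right)} = 0$
$y{\left(b,c \right)} = - \frac{\sqrt{b^{2} + c^{2}}}{2}$
$H{\left(W \right)} = - \frac{W^{2}}{3}$ ($H{\left(W \right)} = - \frac{W W}{3} = - \frac{W^{2}}{3}$)
$\left(-158 + H{\left(y{\left(M{\left(3,1 \right)},-2 \right)} \right)}\right)^{2} = \left(-158 - \frac{\left(- \frac{\sqrt{0^{2} + \left(-2\right)^{2}}}{2}\right)^{2}}{3}\right)^{2} = \left(-158 - \frac{\left(- \frac{\sqrt{0 + 4}}{2}\right)^{2}}{3}\right)^{2} = \left(-158 - \frac{\left(- \frac{\sqrt{4}}{2}\right)^{2}}{3}\right)^{2} = \left(-158 - \frac{\left(\left(- \frac{1}{2}\right) 2\right)^{2}}{3}\right)^{2} = \left(-158 - \frac{\left(-1\right)^{2}}{3}\right)^{2} = \left(-158 - \frac{1}{3}\right)^{2} = \left(- \frac{475}{3}\right)^{2} = \frac{225625}{9}$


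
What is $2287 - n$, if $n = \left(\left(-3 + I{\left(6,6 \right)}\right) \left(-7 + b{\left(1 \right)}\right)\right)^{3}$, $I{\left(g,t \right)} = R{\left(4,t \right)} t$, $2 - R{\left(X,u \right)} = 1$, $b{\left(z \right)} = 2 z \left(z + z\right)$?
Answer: $3016$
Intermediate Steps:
$b{\left(z \right)} = 4 z^{2}$ ($b{\left(z \right)} = 2 z 2 z = 4 z^{2}$)
$R{\left(X,u \right)} = 1$ ($R{\left(X,u \right)} = 2 - 1 = 1$)
$I{\left(g,t \right)} = t$ ($I{\left(g,t \right)} = 1 t = t$)
$n = -729$ ($n = \left(\left(-3 + 6\right) \left(-7 + 4 \cdot 1^{2}\right)\right)^{3} = \left(3 \left(-7 + 4 \cdot 1\right)\right)^{3} = \left(3 \left(-7 + 4\right)\right)^{3} = \left(3 \left(-3\right)\right)^{3} = \left(-9\right)^{3} = -729$)
$2287 - n = 2287 - -729 = 2287 + 729 = 3016$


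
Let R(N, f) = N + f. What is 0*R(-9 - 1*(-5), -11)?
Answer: 0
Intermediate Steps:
0*R(-9 - 1*(-5), -11) = 0*((-9 - 1*(-5)) - 11) = 0*((-9 + 5) - 11) = 0*(-4 - 11) = 0*(-15) = 0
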